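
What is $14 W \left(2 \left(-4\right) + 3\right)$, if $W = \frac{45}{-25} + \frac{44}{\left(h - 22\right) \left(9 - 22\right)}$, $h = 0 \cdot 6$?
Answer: $\frac{1498}{13} \approx 115.23$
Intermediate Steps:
$h = 0$
$W = - \frac{107}{65}$ ($W = \frac{45}{-25} + \frac{44}{\left(0 - 22\right) \left(9 - 22\right)} = 45 \left(- \frac{1}{25}\right) + \frac{44}{\left(-22\right) \left(-13\right)} = - \frac{9}{5} + \frac{44}{286} = - \frac{9}{5} + 44 \cdot \frac{1}{286} = - \frac{9}{5} + \frac{2}{13} = - \frac{107}{65} \approx -1.6462$)
$14 W \left(2 \left(-4\right) + 3\right) = 14 \left(- \frac{107}{65}\right) \left(2 \left(-4\right) + 3\right) = - \frac{1498 \left(-8 + 3\right)}{65} = \left(- \frac{1498}{65}\right) \left(-5\right) = \frac{1498}{13}$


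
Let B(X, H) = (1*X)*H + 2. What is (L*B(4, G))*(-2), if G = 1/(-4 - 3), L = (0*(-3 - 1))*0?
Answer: 0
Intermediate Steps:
L = 0 (L = (0*(-4))*0 = 0*0 = 0)
G = -⅐ (G = 1/(-7) = -⅐ ≈ -0.14286)
B(X, H) = 2 + H*X (B(X, H) = X*H + 2 = H*X + 2 = 2 + H*X)
(L*B(4, G))*(-2) = (0*(2 - ⅐*4))*(-2) = (0*(2 - 4/7))*(-2) = (0*(10/7))*(-2) = 0*(-2) = 0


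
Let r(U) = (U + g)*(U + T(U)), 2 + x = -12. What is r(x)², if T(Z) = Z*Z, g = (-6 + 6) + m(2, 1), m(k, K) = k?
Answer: 4769856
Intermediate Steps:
x = -14 (x = -2 - 12 = -14)
g = 2 (g = (-6 + 6) + 2 = 0 + 2 = 2)
T(Z) = Z²
r(U) = (2 + U)*(U + U²) (r(U) = (U + 2)*(U + U²) = (2 + U)*(U + U²))
r(x)² = (-14*(2 + (-14)² + 3*(-14)))² = (-14*(2 + 196 - 42))² = (-14*156)² = (-2184)² = 4769856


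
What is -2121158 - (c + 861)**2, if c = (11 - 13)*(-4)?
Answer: -2876319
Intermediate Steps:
c = 8 (c = -2*(-4) = 8)
-2121158 - (c + 861)**2 = -2121158 - (8 + 861)**2 = -2121158 - 1*869**2 = -2121158 - 1*755161 = -2121158 - 755161 = -2876319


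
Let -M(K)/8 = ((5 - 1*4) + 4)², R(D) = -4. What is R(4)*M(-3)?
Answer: 800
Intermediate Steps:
M(K) = -200 (M(K) = -8*((5 - 1*4) + 4)² = -8*((5 - 4) + 4)² = -8*(1 + 4)² = -8*5² = -8*25 = -200)
R(4)*M(-3) = -4*(-200) = 800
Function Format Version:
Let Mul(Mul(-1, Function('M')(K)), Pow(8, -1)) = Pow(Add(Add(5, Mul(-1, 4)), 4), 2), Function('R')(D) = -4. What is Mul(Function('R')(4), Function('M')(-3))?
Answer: 800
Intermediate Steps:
Function('M')(K) = -200 (Function('M')(K) = Mul(-8, Pow(Add(Add(5, Mul(-1, 4)), 4), 2)) = Mul(-8, Pow(Add(Add(5, -4), 4), 2)) = Mul(-8, Pow(Add(1, 4), 2)) = Mul(-8, Pow(5, 2)) = Mul(-8, 25) = -200)
Mul(Function('R')(4), Function('M')(-3)) = Mul(-4, -200) = 800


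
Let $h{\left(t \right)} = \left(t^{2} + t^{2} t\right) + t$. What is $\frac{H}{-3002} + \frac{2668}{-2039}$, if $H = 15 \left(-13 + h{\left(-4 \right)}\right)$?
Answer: $- \frac{6021311}{6121078} \approx -0.9837$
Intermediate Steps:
$h{\left(t \right)} = t + t^{2} + t^{3}$ ($h{\left(t \right)} = \left(t^{2} + t^{3}\right) + t = t + t^{2} + t^{3}$)
$H = -975$ ($H = 15 \left(-13 - 4 \left(1 - 4 + \left(-4\right)^{2}\right)\right) = 15 \left(-13 - 4 \left(1 - 4 + 16\right)\right) = 15 \left(-13 - 52\right) = 15 \left(-65\right) = -975$)
$\frac{H}{-3002} + \frac{2668}{-2039} = - \frac{975}{-3002} + \frac{2668}{-2039} = \left(-975\right) \left(- \frac{1}{3002}\right) + 2668 \left(- \frac{1}{2039}\right) = \frac{975}{3002} - \frac{2668}{2039} = - \frac{6021311}{6121078}$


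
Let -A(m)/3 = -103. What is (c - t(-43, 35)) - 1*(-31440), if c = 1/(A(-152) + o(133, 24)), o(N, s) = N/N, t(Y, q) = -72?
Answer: 9768721/310 ≈ 31512.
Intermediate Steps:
A(m) = 309 (A(m) = -3*(-103) = 309)
o(N, s) = 1
c = 1/310 (c = 1/(309 + 1) = 1/310 ≈ 0.0032258)
(c - t(-43, 35)) - 1*(-31440) = (1/310 - 1*(-72)) - 1*(-31440) = (1/310 + 72) + 31440 = 22321/310 + 31440 = 9768721/310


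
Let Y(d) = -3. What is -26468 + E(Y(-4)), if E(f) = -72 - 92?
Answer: -26632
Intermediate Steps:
E(f) = -164
-26468 + E(Y(-4)) = -26468 - 164 = -26632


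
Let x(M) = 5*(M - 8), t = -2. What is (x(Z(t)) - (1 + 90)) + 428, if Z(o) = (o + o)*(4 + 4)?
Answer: 137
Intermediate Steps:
Z(o) = 16*o (Z(o) = (2*o)*8 = 16*o)
x(M) = -40 + 5*M (x(M) = 5*(-8 + M) = -40 + 5*M)
(x(Z(t)) - (1 + 90)) + 428 = ((-40 + 5*(16*(-2))) - (1 + 90)) + 428 = ((-40 + 5*(-32)) - 1*91) + 428 = ((-40 - 160) - 91) + 428 = (-200 - 91) + 428 = -291 + 428 = 137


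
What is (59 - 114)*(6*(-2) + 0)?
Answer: 660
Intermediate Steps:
(59 - 114)*(6*(-2) + 0) = -55*(-12 + 0) = -55*(-12) = 660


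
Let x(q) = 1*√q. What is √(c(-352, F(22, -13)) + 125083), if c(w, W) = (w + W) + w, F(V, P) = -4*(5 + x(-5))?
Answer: √(124359 - 4*I*√5) ≈ 352.65 - 0.013*I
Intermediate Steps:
x(q) = √q
F(V, P) = -20 - 4*I*√5 (F(V, P) = -4*(5 + √(-5)) = -4*(5 + I*√5) = -20 - 4*I*√5)
c(w, W) = W + 2*w (c(w, W) = (W + w) + w = W + 2*w)
√(c(-352, F(22, -13)) + 125083) = √(((-20 - 4*I*√5) + 2*(-352)) + 125083) = √(((-20 - 4*I*√5) - 704) + 125083) = √((-724 - 4*I*√5) + 125083) = √(124359 - 4*I*√5)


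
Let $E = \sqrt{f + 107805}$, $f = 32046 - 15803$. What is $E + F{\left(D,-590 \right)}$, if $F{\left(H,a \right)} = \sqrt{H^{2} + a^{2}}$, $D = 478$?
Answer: $2 \sqrt{144146} + 4 \sqrt{7753} \approx 1111.5$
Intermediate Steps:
$f = 16243$ ($f = 32046 - 15803 = 16243$)
$E = 4 \sqrt{7753}$ ($E = \sqrt{16243 + 107805} = \sqrt{124048} = 4 \sqrt{7753} \approx 352.2$)
$E + F{\left(D,-590 \right)} = 4 \sqrt{7753} + \sqrt{478^{2} + \left(-590\right)^{2}} = 4 \sqrt{7753} + \sqrt{228484 + 348100} = 4 \sqrt{7753} + \sqrt{576584} = 4 \sqrt{7753} + 2 \sqrt{144146} = 2 \sqrt{144146} + 4 \sqrt{7753}$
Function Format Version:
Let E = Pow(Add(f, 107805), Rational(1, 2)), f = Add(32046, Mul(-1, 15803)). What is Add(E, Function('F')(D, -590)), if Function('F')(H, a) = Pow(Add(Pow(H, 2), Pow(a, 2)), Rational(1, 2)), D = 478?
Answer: Add(Mul(2, Pow(144146, Rational(1, 2))), Mul(4, Pow(7753, Rational(1, 2)))) ≈ 1111.5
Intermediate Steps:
f = 16243 (f = Add(32046, -15803) = 16243)
E = Mul(4, Pow(7753, Rational(1, 2))) (E = Pow(Add(16243, 107805), Rational(1, 2)) = Pow(124048, Rational(1, 2)) = Mul(4, Pow(7753, Rational(1, 2))) ≈ 352.20)
Add(E, Function('F')(D, -590)) = Add(Mul(4, Pow(7753, Rational(1, 2))), Pow(Add(Pow(478, 2), Pow(-590, 2)), Rational(1, 2))) = Add(Mul(4, Pow(7753, Rational(1, 2))), Pow(Add(228484, 348100), Rational(1, 2))) = Add(Mul(4, Pow(7753, Rational(1, 2))), Pow(576584, Rational(1, 2))) = Add(Mul(4, Pow(7753, Rational(1, 2))), Mul(2, Pow(144146, Rational(1, 2)))) = Add(Mul(2, Pow(144146, Rational(1, 2))), Mul(4, Pow(7753, Rational(1, 2))))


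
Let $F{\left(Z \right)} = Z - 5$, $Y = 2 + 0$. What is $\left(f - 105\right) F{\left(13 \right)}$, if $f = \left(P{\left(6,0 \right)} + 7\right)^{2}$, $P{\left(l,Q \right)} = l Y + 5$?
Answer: $3768$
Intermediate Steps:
$Y = 2$
$P{\left(l,Q \right)} = 5 + 2 l$ ($P{\left(l,Q \right)} = l 2 + 5 = 2 l + 5 = 5 + 2 l$)
$F{\left(Z \right)} = -5 + Z$
$f = 576$ ($f = \left(\left(5 + 2 \cdot 6\right) + 7\right)^{2} = \left(\left(5 + 12\right) + 7\right)^{2} = \left(17 + 7\right)^{2} = 24^{2} = 576$)
$\left(f - 105\right) F{\left(13 \right)} = \left(576 - 105\right) \left(-5 + 13\right) = 471 \cdot 8 = 3768$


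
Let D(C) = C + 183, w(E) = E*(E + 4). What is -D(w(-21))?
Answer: -540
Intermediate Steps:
w(E) = E*(4 + E)
D(C) = 183 + C
-D(w(-21)) = -(183 - 21*(4 - 21)) = -(183 - 21*(-17)) = -(183 + 357) = -1*540 = -540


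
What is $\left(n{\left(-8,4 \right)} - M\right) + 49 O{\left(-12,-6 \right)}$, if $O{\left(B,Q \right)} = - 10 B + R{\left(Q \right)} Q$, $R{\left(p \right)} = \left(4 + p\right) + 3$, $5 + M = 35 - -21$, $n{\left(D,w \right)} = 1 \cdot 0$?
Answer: $5535$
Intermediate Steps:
$n{\left(D,w \right)} = 0$
$M = 51$ ($M = -5 + \left(35 - -21\right) = -5 + \left(35 + 21\right) = -5 + 56 = 51$)
$R{\left(p \right)} = 7 + p$
$O{\left(B,Q \right)} = - 10 B + Q \left(7 + Q\right)$ ($O{\left(B,Q \right)} = - 10 B + \left(7 + Q\right) Q = - 10 B + Q \left(7 + Q\right)$)
$\left(n{\left(-8,4 \right)} - M\right) + 49 O{\left(-12,-6 \right)} = \left(0 - 51\right) + 49 \left(\left(-10\right) \left(-12\right) - 6 \left(7 - 6\right)\right) = \left(0 - 51\right) + 49 \left(120 - 6\right) = -51 + 49 \left(120 - 6\right) = -51 + 49 \cdot 114 = -51 + 5586 = 5535$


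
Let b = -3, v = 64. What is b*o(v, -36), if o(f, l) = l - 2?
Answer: 114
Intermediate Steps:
o(f, l) = -2 + l
b*o(v, -36) = -3*(-2 - 36) = -3*(-38) = 114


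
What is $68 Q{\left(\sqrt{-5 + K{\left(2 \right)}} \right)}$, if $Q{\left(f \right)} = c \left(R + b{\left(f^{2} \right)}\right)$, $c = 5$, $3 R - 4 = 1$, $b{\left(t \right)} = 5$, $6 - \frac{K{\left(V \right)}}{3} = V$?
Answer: $\frac{6800}{3} \approx 2266.7$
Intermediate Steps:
$K{\left(V \right)} = 18 - 3 V$
$R = \frac{5}{3}$ ($R = \frac{4}{3} + \frac{1}{3} \cdot 1 = \frac{4}{3} + \frac{1}{3} = \frac{5}{3} \approx 1.6667$)
$Q{\left(f \right)} = \frac{100}{3}$ ($Q{\left(f \right)} = 5 \left(\frac{5}{3} + 5\right) = 5 \cdot \frac{20}{3} = \frac{100}{3}$)
$68 Q{\left(\sqrt{-5 + K{\left(2 \right)}} \right)} = 68 \cdot \frac{100}{3} = \frac{6800}{3}$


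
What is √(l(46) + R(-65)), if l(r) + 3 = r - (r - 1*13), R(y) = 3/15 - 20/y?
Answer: √44395/65 ≈ 3.2416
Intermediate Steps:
R(y) = ⅕ - 20/y (R(y) = 3*(1/15) - 20/y = ⅕ - 20/y)
l(r) = 10 (l(r) = -3 + (r - (r - 1*13)) = -3 + (r - (r - 13)) = -3 + (r - (-13 + r)) = -3 + (r + (13 - r)) = -3 + 13 = 10)
√(l(46) + R(-65)) = √(10 + (⅕)*(-100 - 65)/(-65)) = √(10 + (⅕)*(-1/65)*(-165)) = √(10 + 33/65) = √(683/65) = √44395/65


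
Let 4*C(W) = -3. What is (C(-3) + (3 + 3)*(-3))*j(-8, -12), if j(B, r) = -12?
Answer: 225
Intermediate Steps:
C(W) = -¾ (C(W) = (¼)*(-3) = -¾)
(C(-3) + (3 + 3)*(-3))*j(-8, -12) = (-¾ + (3 + 3)*(-3))*(-12) = (-¾ + 6*(-3))*(-12) = (-¾ - 18)*(-12) = -75/4*(-12) = 225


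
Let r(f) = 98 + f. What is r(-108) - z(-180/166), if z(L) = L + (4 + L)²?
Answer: -119984/6889 ≈ -17.417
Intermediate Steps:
r(-108) - z(-180/166) = (98 - 108) - (-180/166 + (4 - 180/166)²) = -10 - (-180*1/166 + (4 - 180*1/166)²) = -10 - (-90/83 + (4 - 90/83)²) = -10 - (-90/83 + (242/83)²) = -10 - (-90/83 + 58564/6889) = -10 - 1*51094/6889 = -10 - 51094/6889 = -119984/6889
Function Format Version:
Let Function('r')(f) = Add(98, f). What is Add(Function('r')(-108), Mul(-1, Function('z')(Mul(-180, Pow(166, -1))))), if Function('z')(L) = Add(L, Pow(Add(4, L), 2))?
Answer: Rational(-119984, 6889) ≈ -17.417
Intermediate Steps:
Add(Function('r')(-108), Mul(-1, Function('z')(Mul(-180, Pow(166, -1))))) = Add(Add(98, -108), Mul(-1, Add(Mul(-180, Pow(166, -1)), Pow(Add(4, Mul(-180, Pow(166, -1))), 2)))) = Add(-10, Mul(-1, Add(Mul(-180, Rational(1, 166)), Pow(Add(4, Mul(-180, Rational(1, 166))), 2)))) = Add(-10, Mul(-1, Add(Rational(-90, 83), Pow(Add(4, Rational(-90, 83)), 2)))) = Add(-10, Mul(-1, Add(Rational(-90, 83), Pow(Rational(242, 83), 2)))) = Add(-10, Mul(-1, Add(Rational(-90, 83), Rational(58564, 6889)))) = Add(-10, Mul(-1, Rational(51094, 6889))) = Add(-10, Rational(-51094, 6889)) = Rational(-119984, 6889)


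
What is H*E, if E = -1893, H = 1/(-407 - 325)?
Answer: 631/244 ≈ 2.5861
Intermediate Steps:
H = -1/732 (H = 1/(-732) = -1/732 ≈ -0.0013661)
H*E = -1/732*(-1893) = 631/244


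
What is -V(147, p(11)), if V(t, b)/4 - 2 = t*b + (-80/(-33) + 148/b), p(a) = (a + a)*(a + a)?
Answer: -103313764/363 ≈ -2.8461e+5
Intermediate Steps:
p(a) = 4*a² (p(a) = (2*a)*(2*a) = 4*a²)
V(t, b) = 584/33 + 592/b + 4*b*t (V(t, b) = 8 + 4*(t*b + (-80/(-33) + 148/b)) = 8 + 4*(b*t + (-80*(-1/33) + 148/b)) = 8 + 4*(b*t + (80/33 + 148/b)) = 8 + 4*(80/33 + 148/b + b*t) = 8 + (320/33 + 592/b + 4*b*t) = 584/33 + 592/b + 4*b*t)
-V(147, p(11)) = -(584/33 + 592/((4*11²)) + 4*(4*11²)*147) = -(584/33 + 592/((4*121)) + 4*(4*121)*147) = -(584/33 + 592/484 + 4*484*147) = -(584/33 + 592*(1/484) + 284592) = -(584/33 + 148/121 + 284592) = -1*103313764/363 = -103313764/363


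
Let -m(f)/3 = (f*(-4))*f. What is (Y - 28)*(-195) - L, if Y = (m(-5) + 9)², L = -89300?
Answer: -18524035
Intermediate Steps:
m(f) = 12*f² (m(f) = -3*f*(-4)*f = -3*(-4*f)*f = -(-12)*f² = 12*f²)
Y = 95481 (Y = (12*(-5)² + 9)² = (12*25 + 9)² = (300 + 9)² = 309² = 95481)
(Y - 28)*(-195) - L = (95481 - 28)*(-195) - 1*(-89300) = 95453*(-195) + 89300 = -18613335 + 89300 = -18524035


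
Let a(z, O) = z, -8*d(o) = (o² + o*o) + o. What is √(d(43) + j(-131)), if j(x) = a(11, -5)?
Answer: I*√7306/4 ≈ 21.369*I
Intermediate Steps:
d(o) = -o²/4 - o/8 (d(o) = -((o² + o*o) + o)/8 = -((o² + o²) + o)/8 = -(2*o² + o)/8 = -(o + 2*o²)/8 = -o²/4 - o/8)
j(x) = 11
√(d(43) + j(-131)) = √(-⅛*43*(1 + 2*43) + 11) = √(-⅛*43*(1 + 86) + 11) = √(-⅛*43*87 + 11) = √(-3741/8 + 11) = √(-3653/8) = I*√7306/4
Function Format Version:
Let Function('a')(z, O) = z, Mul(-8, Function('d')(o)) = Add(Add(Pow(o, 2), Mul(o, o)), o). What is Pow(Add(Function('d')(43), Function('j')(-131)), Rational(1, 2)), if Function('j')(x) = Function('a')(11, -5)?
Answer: Mul(Rational(1, 4), I, Pow(7306, Rational(1, 2))) ≈ Mul(21.369, I)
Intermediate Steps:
Function('d')(o) = Add(Mul(Rational(-1, 4), Pow(o, 2)), Mul(Rational(-1, 8), o)) (Function('d')(o) = Mul(Rational(-1, 8), Add(Add(Pow(o, 2), Mul(o, o)), o)) = Mul(Rational(-1, 8), Add(Add(Pow(o, 2), Pow(o, 2)), o)) = Mul(Rational(-1, 8), Add(Mul(2, Pow(o, 2)), o)) = Mul(Rational(-1, 8), Add(o, Mul(2, Pow(o, 2)))) = Add(Mul(Rational(-1, 4), Pow(o, 2)), Mul(Rational(-1, 8), o)))
Function('j')(x) = 11
Pow(Add(Function('d')(43), Function('j')(-131)), Rational(1, 2)) = Pow(Add(Mul(Rational(-1, 8), 43, Add(1, Mul(2, 43))), 11), Rational(1, 2)) = Pow(Add(Mul(Rational(-1, 8), 43, Add(1, 86)), 11), Rational(1, 2)) = Pow(Add(Mul(Rational(-1, 8), 43, 87), 11), Rational(1, 2)) = Pow(Add(Rational(-3741, 8), 11), Rational(1, 2)) = Pow(Rational(-3653, 8), Rational(1, 2)) = Mul(Rational(1, 4), I, Pow(7306, Rational(1, 2)))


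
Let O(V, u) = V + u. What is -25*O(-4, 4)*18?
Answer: 0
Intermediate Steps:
-25*O(-4, 4)*18 = -25*(-4 + 4)*18 = -25*0*18 = -0*18 = -1*0 = 0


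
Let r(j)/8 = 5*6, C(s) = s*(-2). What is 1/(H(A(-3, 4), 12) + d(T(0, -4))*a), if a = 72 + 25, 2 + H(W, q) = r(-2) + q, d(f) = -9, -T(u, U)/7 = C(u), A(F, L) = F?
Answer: -1/623 ≈ -0.0016051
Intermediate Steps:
C(s) = -2*s
T(u, U) = 14*u (T(u, U) = -(-14)*u = 14*u)
r(j) = 240 (r(j) = 8*(5*6) = 8*30 = 240)
H(W, q) = 238 + q (H(W, q) = -2 + (240 + q) = 238 + q)
a = 97
1/(H(A(-3, 4), 12) + d(T(0, -4))*a) = 1/((238 + 12) - 9*97) = 1/(250 - 873) = 1/(-623) = -1/623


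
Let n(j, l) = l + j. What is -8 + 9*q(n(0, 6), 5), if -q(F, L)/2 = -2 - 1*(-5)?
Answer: -62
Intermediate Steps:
n(j, l) = j + l
q(F, L) = -6 (q(F, L) = -2*(-2 - 1*(-5)) = -2*(-2 + 5) = -2*3 = -6)
-8 + 9*q(n(0, 6), 5) = -8 + 9*(-6) = -8 - 54 = -62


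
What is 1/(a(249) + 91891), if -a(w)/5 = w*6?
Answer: 1/84421 ≈ 1.1845e-5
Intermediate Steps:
a(w) = -30*w (a(w) = -5*w*6 = -30*w)
1/(a(249) + 91891) = 1/(-30*249 + 91891) = 1/(-7470 + 91891) = 1/84421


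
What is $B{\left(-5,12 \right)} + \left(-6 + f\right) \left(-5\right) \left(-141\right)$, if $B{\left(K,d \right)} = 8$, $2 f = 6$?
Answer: $-2107$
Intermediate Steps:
$f = 3$ ($f = \frac{1}{2} \cdot 6 = 3$)
$B{\left(-5,12 \right)} + \left(-6 + f\right) \left(-5\right) \left(-141\right) = 8 + \left(-6 + 3\right) \left(-5\right) \left(-141\right) = 8 + \left(-3\right) \left(-5\right) \left(-141\right) = 8 + 15 \left(-141\right) = 8 - 2115 = -2107$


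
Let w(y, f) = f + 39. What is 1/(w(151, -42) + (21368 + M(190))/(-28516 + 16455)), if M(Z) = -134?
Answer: -12061/57417 ≈ -0.21006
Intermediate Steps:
w(y, f) = 39 + f
1/(w(151, -42) + (21368 + M(190))/(-28516 + 16455)) = 1/((39 - 42) + (21368 - 134)/(-28516 + 16455)) = 1/(-3 + 21234/(-12061)) = 1/(-3 + 21234*(-1/12061)) = 1/(-3 - 21234/12061) = 1/(-57417/12061) = -12061/57417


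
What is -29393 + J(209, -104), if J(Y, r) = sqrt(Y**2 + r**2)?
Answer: -29393 + sqrt(54497) ≈ -29160.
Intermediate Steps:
-29393 + J(209, -104) = -29393 + sqrt(209**2 + (-104)**2) = -29393 + sqrt(43681 + 10816) = -29393 + sqrt(54497)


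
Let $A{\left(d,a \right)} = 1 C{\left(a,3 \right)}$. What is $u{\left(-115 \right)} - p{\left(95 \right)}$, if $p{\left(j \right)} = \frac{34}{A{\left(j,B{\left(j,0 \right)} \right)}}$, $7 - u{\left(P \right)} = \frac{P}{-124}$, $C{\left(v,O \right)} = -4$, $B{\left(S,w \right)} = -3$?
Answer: $\frac{1807}{124} \approx 14.573$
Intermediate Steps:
$u{\left(P \right)} = 7 + \frac{P}{124}$ ($u{\left(P \right)} = 7 - \frac{P}{-124} = 7 - P \left(- \frac{1}{124}\right) = 7 - - \frac{P}{124} = 7 + \frac{P}{124}$)
$A{\left(d,a \right)} = -4$ ($A{\left(d,a \right)} = 1 \left(-4\right) = -4$)
$p{\left(j \right)} = - \frac{17}{2}$ ($p{\left(j \right)} = \frac{34}{-4} = 34 \left(- \frac{1}{4}\right) = - \frac{17}{2}$)
$u{\left(-115 \right)} - p{\left(95 \right)} = \left(7 + \frac{1}{124} \left(-115\right)\right) - - \frac{17}{2} = \left(7 - \frac{115}{124}\right) + \frac{17}{2} = \frac{753}{124} + \frac{17}{2} = \frac{1807}{124}$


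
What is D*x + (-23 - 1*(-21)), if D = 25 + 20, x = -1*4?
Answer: -182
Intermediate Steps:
x = -4
D = 45
D*x + (-23 - 1*(-21)) = 45*(-4) + (-23 - 1*(-21)) = -180 + (-23 + 21) = -180 - 2 = -182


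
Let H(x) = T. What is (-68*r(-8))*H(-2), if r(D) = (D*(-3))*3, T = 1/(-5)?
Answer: 4896/5 ≈ 979.20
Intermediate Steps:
T = -⅕ ≈ -0.20000
H(x) = -⅕
r(D) = -9*D (r(D) = -3*D*3 = -9*D)
(-68*r(-8))*H(-2) = -(-612)*(-8)*(-⅕) = -68*72*(-⅕) = -4896*(-⅕) = 4896/5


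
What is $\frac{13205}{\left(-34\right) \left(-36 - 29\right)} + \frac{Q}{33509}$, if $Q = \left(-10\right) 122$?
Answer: $\frac{87958029}{14810978} \approx 5.9387$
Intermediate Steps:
$Q = -1220$
$\frac{13205}{\left(-34\right) \left(-36 - 29\right)} + \frac{Q}{33509} = \frac{13205}{\left(-34\right) \left(-36 - 29\right)} - \frac{1220}{33509} = \frac{13205}{\left(-34\right) \left(-65\right)} - \frac{1220}{33509} = \frac{13205}{2210} - \frac{1220}{33509} = 13205 \cdot \frac{1}{2210} - \frac{1220}{33509} = \frac{2641}{442} - \frac{1220}{33509} = \frac{87958029}{14810978}$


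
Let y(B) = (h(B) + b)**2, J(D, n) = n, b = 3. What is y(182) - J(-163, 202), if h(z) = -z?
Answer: 31839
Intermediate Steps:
y(B) = (3 - B)**2 (y(B) = (-B + 3)**2 = (3 - B)**2)
y(182) - J(-163, 202) = (-3 + 182)**2 - 1*202 = 179**2 - 202 = 32041 - 202 = 31839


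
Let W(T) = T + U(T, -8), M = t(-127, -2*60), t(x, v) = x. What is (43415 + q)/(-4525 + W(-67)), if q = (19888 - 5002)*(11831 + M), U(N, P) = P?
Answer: -174269159/4600 ≈ -37885.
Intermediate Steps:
M = -127
W(T) = -8 + T (W(T) = T - 8 = -8 + T)
q = 174225744 (q = (19888 - 5002)*(11831 - 127) = 14886*11704 = 174225744)
(43415 + q)/(-4525 + W(-67)) = (43415 + 174225744)/(-4525 + (-8 - 67)) = 174269159/(-4525 - 75) = 174269159/(-4600) = 174269159*(-1/4600) = -174269159/4600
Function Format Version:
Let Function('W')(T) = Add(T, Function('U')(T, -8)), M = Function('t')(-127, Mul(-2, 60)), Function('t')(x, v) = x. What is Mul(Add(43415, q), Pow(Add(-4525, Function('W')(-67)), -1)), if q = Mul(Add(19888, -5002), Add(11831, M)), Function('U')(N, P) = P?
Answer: Rational(-174269159, 4600) ≈ -37885.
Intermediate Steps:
M = -127
Function('W')(T) = Add(-8, T) (Function('W')(T) = Add(T, -8) = Add(-8, T))
q = 174225744 (q = Mul(Add(19888, -5002), Add(11831, -127)) = Mul(14886, 11704) = 174225744)
Mul(Add(43415, q), Pow(Add(-4525, Function('W')(-67)), -1)) = Mul(Add(43415, 174225744), Pow(Add(-4525, Add(-8, -67)), -1)) = Mul(174269159, Pow(Add(-4525, -75), -1)) = Mul(174269159, Pow(-4600, -1)) = Mul(174269159, Rational(-1, 4600)) = Rational(-174269159, 4600)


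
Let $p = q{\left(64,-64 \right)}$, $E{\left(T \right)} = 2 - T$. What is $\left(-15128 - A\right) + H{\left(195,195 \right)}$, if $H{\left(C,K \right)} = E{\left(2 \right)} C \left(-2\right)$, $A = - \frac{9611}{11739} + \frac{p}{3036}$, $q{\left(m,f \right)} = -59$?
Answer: $- \frac{25672669415}{1697124} \approx -15127.0$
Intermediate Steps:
$p = -59$
$A = - \frac{1422457}{1697124}$ ($A = - \frac{9611}{11739} - \frac{59}{3036} = \left(-9611\right) \frac{1}{11739} - \frac{59}{3036} = - \frac{1373}{1677} - \frac{59}{3036} = - \frac{1422457}{1697124} \approx -0.83816$)
$H{\left(C,K \right)} = 0$ ($H{\left(C,K \right)} = \left(2 - 2\right) C \left(-2\right) = 0 C \left(-2\right) = 0 \left(-2\right) = 0$)
$\left(-15128 - A\right) + H{\left(195,195 \right)} = \left(-15128 - - \frac{1422457}{1697124}\right) + 0 = \left(-15128 + \frac{1422457}{1697124}\right) + 0 = - \frac{25672669415}{1697124} + 0 = - \frac{25672669415}{1697124}$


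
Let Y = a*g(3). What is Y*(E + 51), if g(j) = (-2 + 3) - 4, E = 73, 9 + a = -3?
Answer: 4464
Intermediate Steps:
a = -12 (a = -9 - 3 = -12)
g(j) = -3 (g(j) = 1 - 4 = -3)
Y = 36 (Y = -12*(-3) = 36)
Y*(E + 51) = 36*(73 + 51) = 36*124 = 4464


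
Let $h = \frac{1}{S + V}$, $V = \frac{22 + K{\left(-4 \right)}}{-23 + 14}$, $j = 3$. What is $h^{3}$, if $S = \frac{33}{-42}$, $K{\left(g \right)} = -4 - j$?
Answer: $- \frac{74088}{1092727} \approx -0.067801$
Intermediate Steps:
$K{\left(g \right)} = -7$ ($K{\left(g \right)} = -4 - 3 = -7$)
$V = - \frac{5}{3}$ ($V = \frac{22 - 7}{-23 + 14} = \frac{15}{-9} = 15 \left(- \frac{1}{9}\right) = - \frac{5}{3} \approx -1.6667$)
$S = - \frac{11}{14}$ ($S = 33 \left(- \frac{1}{42}\right) = - \frac{11}{14} \approx -0.78571$)
$h = - \frac{42}{103}$ ($h = \frac{1}{- \frac{11}{14} - \frac{5}{3}} = \frac{1}{- \frac{103}{42}} = - \frac{42}{103} \approx -0.40777$)
$h^{3} = \left(- \frac{42}{103}\right)^{3} = - \frac{74088}{1092727}$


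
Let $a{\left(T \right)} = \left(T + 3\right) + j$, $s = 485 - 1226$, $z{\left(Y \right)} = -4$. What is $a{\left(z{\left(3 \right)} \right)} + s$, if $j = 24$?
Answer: $-718$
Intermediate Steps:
$s = -741$ ($s = 485 - 1226 = -741$)
$a{\left(T \right)} = 27 + T$ ($a{\left(T \right)} = \left(T + 3\right) + 24 = \left(3 + T\right) + 24 = 27 + T$)
$a{\left(z{\left(3 \right)} \right)} + s = \left(27 - 4\right) - 741 = 23 - 741 = -718$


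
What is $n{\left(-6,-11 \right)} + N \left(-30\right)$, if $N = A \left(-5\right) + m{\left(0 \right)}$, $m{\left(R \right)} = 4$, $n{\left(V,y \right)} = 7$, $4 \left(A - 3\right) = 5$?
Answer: $\frac{1049}{2} \approx 524.5$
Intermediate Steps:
$A = \frac{17}{4}$ ($A = 3 + \frac{1}{4} \cdot 5 = 3 + \frac{5}{4} = \frac{17}{4} \approx 4.25$)
$N = - \frac{69}{4}$ ($N = \frac{17}{4} \left(-5\right) + 4 = - \frac{85}{4} + 4 = - \frac{69}{4} \approx -17.25$)
$n{\left(-6,-11 \right)} + N \left(-30\right) = 7 - - \frac{1035}{2} = 7 + \frac{1035}{2} = \frac{1049}{2}$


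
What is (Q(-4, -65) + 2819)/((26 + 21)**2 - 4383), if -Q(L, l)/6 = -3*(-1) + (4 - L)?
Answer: -2753/2174 ≈ -1.2663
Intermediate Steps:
Q(L, l) = -42 + 6*L (Q(L, l) = -6*(-3*(-1) + (4 - L)) = -6*(3 + (4 - L)) = -6*(7 - L) = -42 + 6*L)
(Q(-4, -65) + 2819)/((26 + 21)**2 - 4383) = ((-42 + 6*(-4)) + 2819)/((26 + 21)**2 - 4383) = ((-42 - 24) + 2819)/(47**2 - 4383) = (-66 + 2819)/(2209 - 4383) = 2753/(-2174) = 2753*(-1/2174) = -2753/2174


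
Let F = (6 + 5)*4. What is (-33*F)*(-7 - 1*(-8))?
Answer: -1452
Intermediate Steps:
F = 44 (F = 11*4 = 44)
(-33*F)*(-7 - 1*(-8)) = (-33*44)*(-7 - 1*(-8)) = -1452*(-7 + 8) = -1452*1 = -1452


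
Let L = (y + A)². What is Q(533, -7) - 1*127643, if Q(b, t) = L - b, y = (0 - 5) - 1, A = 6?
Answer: -128176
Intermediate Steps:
y = -6 (y = -5 - 1 = -6)
L = 0 (L = (-6 + 6)² = 0² = 0)
Q(b, t) = -b (Q(b, t) = 0 - b = -b)
Q(533, -7) - 1*127643 = -1*533 - 1*127643 = -533 - 127643 = -128176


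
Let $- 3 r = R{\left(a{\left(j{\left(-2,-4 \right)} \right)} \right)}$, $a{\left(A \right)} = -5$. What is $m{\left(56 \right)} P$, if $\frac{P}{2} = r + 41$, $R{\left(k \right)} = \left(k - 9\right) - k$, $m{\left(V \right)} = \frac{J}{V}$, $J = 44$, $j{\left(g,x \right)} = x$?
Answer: $\frac{484}{7} \approx 69.143$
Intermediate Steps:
$m{\left(V \right)} = \frac{44}{V}$
$R{\left(k \right)} = -9$ ($R{\left(k \right)} = \left(k - 9\right) - k = \left(-9 + k\right) - k = -9$)
$r = 3$ ($r = \left(- \frac{1}{3}\right) \left(-9\right) = 3$)
$P = 88$ ($P = 2 \left(3 + 41\right) = 2 \cdot 44 = 88$)
$m{\left(56 \right)} P = \frac{44}{56} \cdot 88 = 44 \cdot \frac{1}{56} \cdot 88 = \frac{11}{14} \cdot 88 = \frac{484}{7}$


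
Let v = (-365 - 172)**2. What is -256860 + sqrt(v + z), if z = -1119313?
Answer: -256860 + 4*I*sqrt(51934) ≈ -2.5686e+5 + 911.56*I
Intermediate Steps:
v = 288369 (v = (-537)**2 = 288369)
-256860 + sqrt(v + z) = -256860 + sqrt(288369 - 1119313) = -256860 + sqrt(-830944) = -256860 + 4*I*sqrt(51934)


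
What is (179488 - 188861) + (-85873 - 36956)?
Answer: -132202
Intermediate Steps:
(179488 - 188861) + (-85873 - 36956) = -9373 - 122829 = -132202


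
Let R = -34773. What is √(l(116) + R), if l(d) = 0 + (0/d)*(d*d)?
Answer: I*√34773 ≈ 186.48*I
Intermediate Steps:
l(d) = 0 (l(d) = 0 + 0*d² = 0 + 0 = 0)
√(l(116) + R) = √(0 - 34773) = √(-34773) = I*√34773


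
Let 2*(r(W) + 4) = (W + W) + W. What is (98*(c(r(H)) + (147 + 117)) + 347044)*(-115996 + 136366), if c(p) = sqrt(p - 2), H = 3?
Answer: 7596298920 + 998130*I*sqrt(6) ≈ 7.5963e+9 + 2.4449e+6*I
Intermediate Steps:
r(W) = -4 + 3*W/2 (r(W) = -4 + ((W + W) + W)/2 = -4 + (2*W + W)/2 = -4 + (3*W)/2 = -4 + 3*W/2)
c(p) = sqrt(-2 + p)
(98*(c(r(H)) + (147 + 117)) + 347044)*(-115996 + 136366) = (98*(sqrt(-2 + (-4 + (3/2)*3)) + (147 + 117)) + 347044)*(-115996 + 136366) = (98*(sqrt(-2 + (-4 + 9/2)) + 264) + 347044)*20370 = (98*(sqrt(-2 + 1/2) + 264) + 347044)*20370 = (98*(sqrt(-3/2) + 264) + 347044)*20370 = (98*(I*sqrt(6)/2 + 264) + 347044)*20370 = (98*(264 + I*sqrt(6)/2) + 347044)*20370 = ((25872 + 49*I*sqrt(6)) + 347044)*20370 = (372916 + 49*I*sqrt(6))*20370 = 7596298920 + 998130*I*sqrt(6)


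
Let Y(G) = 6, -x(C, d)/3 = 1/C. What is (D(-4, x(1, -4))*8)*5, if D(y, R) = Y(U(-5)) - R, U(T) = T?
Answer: 360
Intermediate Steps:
x(C, d) = -3/C
D(y, R) = 6 - R
(D(-4, x(1, -4))*8)*5 = ((6 - (-3)/1)*8)*5 = ((6 - (-3))*8)*5 = ((6 - 1*(-3))*8)*5 = ((6 + 3)*8)*5 = (9*8)*5 = 72*5 = 360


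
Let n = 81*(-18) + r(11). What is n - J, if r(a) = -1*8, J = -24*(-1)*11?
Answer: -1730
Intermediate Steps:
J = 264 (J = 24*11 = 264)
r(a) = -8
n = -1466 (n = 81*(-18) - 8 = -1458 - 8 = -1466)
n - J = -1466 - 1*264 = -1466 - 264 = -1730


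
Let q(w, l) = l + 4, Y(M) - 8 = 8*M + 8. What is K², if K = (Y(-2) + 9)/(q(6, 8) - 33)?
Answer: 9/49 ≈ 0.18367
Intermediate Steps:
Y(M) = 16 + 8*M (Y(M) = 8 + (8*M + 8) = 8 + (8 + 8*M) = 16 + 8*M)
q(w, l) = 4 + l
K = -3/7 (K = ((16 + 8*(-2)) + 9)/((4 + 8) - 33) = ((16 - 16) + 9)/(12 - 33) = (0 + 9)/(-21) = 9*(-1/21) = -3/7 ≈ -0.42857)
K² = (-3/7)² = 9/49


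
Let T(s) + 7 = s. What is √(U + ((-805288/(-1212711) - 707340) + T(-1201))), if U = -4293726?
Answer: I*√7356683169986074986/1212711 ≈ 2236.6*I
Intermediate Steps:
T(s) = -7 + s
√(U + ((-805288/(-1212711) - 707340) + T(-1201))) = √(-4293726 + ((-805288/(-1212711) - 707340) + (-7 - 1201))) = √(-4293726 + ((-805288*(-1/1212711) - 707340) - 1208)) = √(-4293726 + ((805288/1212711 - 707340) - 1208)) = √(-4293726 + (-857798193452/1212711 - 1208)) = √(-4293726 - 859263148340/1212711) = √(-6066311899526/1212711) = I*√7356683169986074986/1212711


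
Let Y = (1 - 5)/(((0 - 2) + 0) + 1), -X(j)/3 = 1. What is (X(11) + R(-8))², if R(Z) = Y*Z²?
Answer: 64009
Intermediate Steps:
X(j) = -3 (X(j) = -3*1 = -3)
Y = 4 (Y = -4/((-2 + 0) + 1) = -4/(-2 + 1) = -4/(-1) = -4*(-1) = 4)
R(Z) = 4*Z²
(X(11) + R(-8))² = (-3 + 4*(-8)²)² = (-3 + 4*64)² = (-3 + 256)² = 253² = 64009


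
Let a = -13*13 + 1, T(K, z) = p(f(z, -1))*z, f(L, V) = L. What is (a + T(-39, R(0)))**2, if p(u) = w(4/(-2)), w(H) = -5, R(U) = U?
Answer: 28224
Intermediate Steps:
p(u) = -5
T(K, z) = -5*z
a = -168 (a = -169 + 1 = -168)
(a + T(-39, R(0)))**2 = (-168 - 5*0)**2 = (-168 + 0)**2 = (-168)**2 = 28224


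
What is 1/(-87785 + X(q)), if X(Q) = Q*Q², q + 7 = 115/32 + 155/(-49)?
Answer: -3855122432/339514967994021 ≈ -1.1355e-5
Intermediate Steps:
q = -10301/1568 (q = -7 + (115/32 + 155/(-49)) = -7 + (115*(1/32) + 155*(-1/49)) = -7 + (115/32 - 155/49) = -7 + 675/1568 = -10301/1568 ≈ -6.5695)
X(Q) = Q³
1/(-87785 + X(q)) = 1/(-87785 + (-10301/1568)³) = 1/(-87785 - 1093045300901/3855122432) = 1/(-339514967994021/3855122432) = -3855122432/339514967994021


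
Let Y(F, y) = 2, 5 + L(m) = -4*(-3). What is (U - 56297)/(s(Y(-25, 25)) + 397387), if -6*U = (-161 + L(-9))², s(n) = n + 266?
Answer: -180749/1192965 ≈ -0.15151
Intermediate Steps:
L(m) = 7 (L(m) = -5 - 4*(-3) = -5 + 12 = 7)
s(n) = 266 + n
U = -11858/3 (U = -(-161 + 7)²/6 = -⅙*(-154)² = -⅙*23716 = -11858/3 ≈ -3952.7)
(U - 56297)/(s(Y(-25, 25)) + 397387) = (-11858/3 - 56297)/((266 + 2) + 397387) = -180749/(3*(268 + 397387)) = -180749/3/397655 = -180749/3*1/397655 = -180749/1192965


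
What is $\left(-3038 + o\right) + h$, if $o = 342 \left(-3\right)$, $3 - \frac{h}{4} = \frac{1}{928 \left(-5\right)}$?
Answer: $- \frac{4700319}{1160} \approx -4052.0$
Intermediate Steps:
$h = \frac{13921}{1160}$ ($h = 12 - \frac{4}{928 \left(-5\right)} = 12 - \frac{4}{-4640} = 12 - - \frac{1}{1160} = 12 + \frac{1}{1160} = \frac{13921}{1160} \approx 12.001$)
$o = -1026$
$\left(-3038 + o\right) + h = \left(-3038 - 1026\right) + \frac{13921}{1160} = -4064 + \frac{13921}{1160} = - \frac{4700319}{1160}$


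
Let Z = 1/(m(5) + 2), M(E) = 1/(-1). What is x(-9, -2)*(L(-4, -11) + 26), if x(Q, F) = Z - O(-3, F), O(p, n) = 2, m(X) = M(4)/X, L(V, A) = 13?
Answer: -169/3 ≈ -56.333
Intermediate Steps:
M(E) = -1
m(X) = -1/X
Z = 5/9 (Z = 1/(-1/5 + 2) = 1/(9/5) = 5/9 ≈ 0.55556)
x(Q, F) = -13/9 (x(Q, F) = 5/9 - 1*2 = 5/9 - 2 = -13/9)
x(-9, -2)*(L(-4, -11) + 26) = -13*(13 + 26)/9 = -13/9*39 = -169/3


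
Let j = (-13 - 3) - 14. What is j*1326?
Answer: -39780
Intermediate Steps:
j = -30 (j = -16 - 14 = -30)
j*1326 = -30*1326 = -39780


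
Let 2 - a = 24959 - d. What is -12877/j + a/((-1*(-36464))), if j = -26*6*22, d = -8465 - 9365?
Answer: 40337743/15643056 ≈ 2.5786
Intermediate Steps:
d = -17830
j = -3432 (j = -156*22 = -3432)
a = -42787 (a = 2 - (24959 - 1*(-17830)) = 2 - (24959 + 17830) = 2 - 1*42789 = 2 - 42789 = -42787)
-12877/j + a/((-1*(-36464))) = -12877/(-3432) - 42787/((-1*(-36464))) = -12877*(-1/3432) - 42787/36464 = 12877/3432 - 42787*1/36464 = 12877/3432 - 42787/36464 = 40337743/15643056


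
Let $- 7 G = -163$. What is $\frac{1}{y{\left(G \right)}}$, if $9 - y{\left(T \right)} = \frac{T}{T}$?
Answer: $\frac{1}{8} \approx 0.125$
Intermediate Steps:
$G = \frac{163}{7}$ ($G = \left(- \frac{1}{7}\right) \left(-163\right) = \frac{163}{7} \approx 23.286$)
$y{\left(T \right)} = 8$ ($y{\left(T \right)} = 9 - \frac{T}{T} = 9 - 1 = 8$)
$\frac{1}{y{\left(G \right)}} = \frac{1}{8}$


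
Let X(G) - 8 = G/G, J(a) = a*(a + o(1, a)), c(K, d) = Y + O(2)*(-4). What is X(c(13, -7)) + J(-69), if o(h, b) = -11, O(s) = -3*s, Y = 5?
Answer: 5529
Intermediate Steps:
c(K, d) = 29 (c(K, d) = 5 - 3*2*(-4) = 5 - 6*(-4) = 5 + 24 = 29)
J(a) = a*(-11 + a) (J(a) = a*(a - 11) = a*(-11 + a))
X(G) = 9 (X(G) = 8 + G/G = 8 + 1 = 9)
X(c(13, -7)) + J(-69) = 9 - 69*(-11 - 69) = 9 - 69*(-80) = 9 + 5520 = 5529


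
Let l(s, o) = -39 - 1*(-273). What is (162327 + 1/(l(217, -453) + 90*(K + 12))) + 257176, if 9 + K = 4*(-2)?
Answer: 90612647/216 ≈ 4.1950e+5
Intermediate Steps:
l(s, o) = 234 (l(s, o) = -39 + 273 = 234)
K = -17 (K = -9 + 4*(-2) = -9 - 8 = -17)
(162327 + 1/(l(217, -453) + 90*(K + 12))) + 257176 = (162327 + 1/(234 + 90*(-17 + 12))) + 257176 = (162327 + 1/(234 + 90*(-5))) + 257176 = (162327 + 1/(234 - 450)) + 257176 = (162327 + 1/(-216)) + 257176 = (162327 - 1/216) + 257176 = 35062631/216 + 257176 = 90612647/216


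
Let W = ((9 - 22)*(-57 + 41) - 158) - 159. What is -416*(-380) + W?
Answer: 157971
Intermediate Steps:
W = -109 (W = (-13*(-16) - 158) - 159 = (208 - 158) - 159 = 50 - 159 = -109)
-416*(-380) + W = -416*(-380) - 109 = 158080 - 109 = 157971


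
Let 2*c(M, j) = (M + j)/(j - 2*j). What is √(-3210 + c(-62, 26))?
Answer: I*√542373/13 ≈ 56.651*I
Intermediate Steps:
c(M, j) = -(M + j)/(2*j) (c(M, j) = ((M + j)/(j - 2*j))/2 = ((M + j)/((-j)))/2 = ((M + j)*(-1/j))/2 = (-(M + j)/j)/2 = -(M + j)/(2*j))
√(-3210 + c(-62, 26)) = √(-3210 + (½)*(-1*(-62) - 1*26)/26) = √(-3210 + (½)*(1/26)*(62 - 26)) = √(-3210 + (½)*(1/26)*36) = √(-3210 + 9/13) = √(-41721/13) = I*√542373/13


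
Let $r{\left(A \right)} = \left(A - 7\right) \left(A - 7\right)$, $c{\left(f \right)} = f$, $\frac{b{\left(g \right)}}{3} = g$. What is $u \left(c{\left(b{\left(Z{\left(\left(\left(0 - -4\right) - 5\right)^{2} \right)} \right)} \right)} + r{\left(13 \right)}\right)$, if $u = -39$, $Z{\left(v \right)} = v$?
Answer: $-1521$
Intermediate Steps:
$b{\left(g \right)} = 3 g$
$r{\left(A \right)} = \left(-7 + A\right)^{2}$ ($r{\left(A \right)} = \left(-7 + A\right) \left(-7 + A\right) = \left(-7 + A\right)^{2}$)
$u \left(c{\left(b{\left(Z{\left(\left(\left(0 - -4\right) - 5\right)^{2} \right)} \right)} \right)} + r{\left(13 \right)}\right) = - 39 \left(3 \left(\left(0 - -4\right) - 5\right)^{2} + \left(-7 + 13\right)^{2}\right) = - 39 \left(3 \left(\left(0 + 4\right) - 5\right)^{2} + 6^{2}\right) = - 39 \left(3 \left(4 - 5\right)^{2} + 36\right) = - 39 \left(3 \left(-1\right)^{2} + 36\right) = - 39 \left(3 \cdot 1 + 36\right) = - 39 \left(3 + 36\right) = \left(-39\right) 39 = -1521$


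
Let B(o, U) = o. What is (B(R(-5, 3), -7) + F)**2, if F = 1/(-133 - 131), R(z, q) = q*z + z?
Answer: 27888961/69696 ≈ 400.15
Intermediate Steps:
R(z, q) = z + q*z
F = -1/264 (F = 1/(-264) = -1/264 ≈ -0.0037879)
(B(R(-5, 3), -7) + F)**2 = (-5*(1 + 3) - 1/264)**2 = (-5*4 - 1/264)**2 = (-20 - 1/264)**2 = (-5281/264)**2 = 27888961/69696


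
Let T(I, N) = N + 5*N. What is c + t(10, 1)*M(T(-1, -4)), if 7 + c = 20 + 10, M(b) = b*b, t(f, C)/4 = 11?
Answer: 25367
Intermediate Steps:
t(f, C) = 44 (t(f, C) = 4*11 = 44)
T(I, N) = 6*N
M(b) = b**2
c = 23 (c = -7 + (20 + 10) = -7 + 30 = 23)
c + t(10, 1)*M(T(-1, -4)) = 23 + 44*(6*(-4))**2 = 23 + 44*(-24)**2 = 23 + 44*576 = 23 + 25344 = 25367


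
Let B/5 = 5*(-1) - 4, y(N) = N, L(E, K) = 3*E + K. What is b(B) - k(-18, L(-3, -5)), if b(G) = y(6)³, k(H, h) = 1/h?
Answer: 3025/14 ≈ 216.07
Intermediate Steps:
L(E, K) = K + 3*E
B = -45 (B = 5*(5*(-1) - 4) = 5*(-5 - 4) = 5*(-9) = -45)
b(G) = 216 (b(G) = 6³ = 216)
b(B) - k(-18, L(-3, -5)) = 216 - 1/(-5 + 3*(-3)) = 216 - 1/(-5 - 9) = 216 - 1/(-14) = 216 - 1*(-1/14) = 216 + 1/14 = 3025/14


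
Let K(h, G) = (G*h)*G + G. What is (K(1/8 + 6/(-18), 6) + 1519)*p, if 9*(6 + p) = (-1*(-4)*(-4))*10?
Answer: -324745/9 ≈ -36083.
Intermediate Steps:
K(h, G) = G + h*G² (K(h, G) = h*G² + G = G + h*G²)
p = -214/9 (p = -6 + ((-1*(-4)*(-4))*10)/9 = -6 + ((4*(-4))*10)/9 = -6 + (-16*10)/9 = -6 + (⅑)*(-160) = -6 - 160/9 = -214/9 ≈ -23.778)
(K(1/8 + 6/(-18), 6) + 1519)*p = (6*(1 + 6*(1/8 + 6/(-18))) + 1519)*(-214/9) = (6*(1 + 6*(1*(⅛) + 6*(-1/18))) + 1519)*(-214/9) = (6*(1 + 6*(⅛ - ⅓)) + 1519)*(-214/9) = (6*(1 + 6*(-5/24)) + 1519)*(-214/9) = (6*(1 - 5/4) + 1519)*(-214/9) = (6*(-¼) + 1519)*(-214/9) = (-3/2 + 1519)*(-214/9) = (3035/2)*(-214/9) = -324745/9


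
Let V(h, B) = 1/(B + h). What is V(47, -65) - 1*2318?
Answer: -41725/18 ≈ -2318.1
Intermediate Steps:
V(47, -65) - 1*2318 = 1/(-65 + 47) - 1*2318 = 1/(-18) - 2318 = -1/18 - 2318 = -41725/18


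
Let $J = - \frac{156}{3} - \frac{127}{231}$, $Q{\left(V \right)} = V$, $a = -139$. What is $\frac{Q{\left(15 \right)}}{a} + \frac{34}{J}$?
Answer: $- \frac{1273791}{1687321} \approx -0.75492$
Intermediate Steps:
$J = - \frac{12139}{231}$ ($J = \left(-156\right) \frac{1}{3} - \frac{127}{231} = -52 - \frac{127}{231} = - \frac{12139}{231} \approx -52.55$)
$\frac{Q{\left(15 \right)}}{a} + \frac{34}{J} = \frac{15}{-139} + \frac{34}{- \frac{12139}{231}} = 15 \left(- \frac{1}{139}\right) + 34 \left(- \frac{231}{12139}\right) = - \frac{15}{139} - \frac{7854}{12139} = - \frac{1273791}{1687321}$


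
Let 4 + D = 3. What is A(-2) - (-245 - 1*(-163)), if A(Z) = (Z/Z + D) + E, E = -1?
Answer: 81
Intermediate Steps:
D = -1 (D = -4 + 3 = -1)
A(Z) = -1 (A(Z) = (Z/Z - 1) - 1 = (1 - 1) - 1 = 0 - 1 = -1)
A(-2) - (-245 - 1*(-163)) = -1 - (-245 - 1*(-163)) = -1 - (-245 + 163) = -1 - 1*(-82) = -1 + 82 = 81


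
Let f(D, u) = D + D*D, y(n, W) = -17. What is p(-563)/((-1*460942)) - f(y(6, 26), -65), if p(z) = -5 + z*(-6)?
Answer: -125379597/460942 ≈ -272.01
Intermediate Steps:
p(z) = -5 - 6*z
f(D, u) = D + D**2
p(-563)/((-1*460942)) - f(y(6, 26), -65) = (-5 - 6*(-563))/((-1*460942)) - (-17)*(1 - 17) = (-5 + 3378)/(-460942) - (-17)*(-16) = 3373*(-1/460942) - 1*272 = -3373/460942 - 272 = -125379597/460942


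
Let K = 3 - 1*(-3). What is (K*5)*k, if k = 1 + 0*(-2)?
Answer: 30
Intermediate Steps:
k = 1 (k = 1 + 0 = 1)
K = 6 (K = 3 + 3 = 6)
(K*5)*k = (6*5)*1 = 30*1 = 30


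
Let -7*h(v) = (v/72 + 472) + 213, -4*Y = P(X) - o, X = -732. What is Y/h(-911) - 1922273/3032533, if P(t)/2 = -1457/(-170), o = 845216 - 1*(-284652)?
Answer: -36703689956534879/12478160649745 ≈ -2941.4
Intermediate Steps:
o = 1129868 (o = 845216 + 284652 = 1129868)
P(t) = 1457/85 (P(t) = 2*(-1457/(-170)) = 2*(-1457*(-1/170)) = 2*(1457/170) = 1457/85)
Y = 96037323/340 (Y = -(1457/85 - 1*1129868)/4 = -(1457/85 - 1129868)/4 = -¼*(-96037323/85) = 96037323/340 ≈ 2.8246e+5)
h(v) = -685/7 - v/504 (h(v) = -((v/72 + 472) + 213)/7 = -((472 + v/72) + 213)/7 = -(685 + v/72)/7 = -685/7 - v/504)
Y/h(-911) - 1922273/3032533 = 96037323/(340*(-685/7 - 1/504*(-911))) - 1922273/3032533 = 96037323/(340*(-685/7 + 911/504)) - 1922273*1/3032533 = 96037323/(340*(-48409/504)) - 1922273/3032533 = (96037323/340)*(-504/48409) - 1922273/3032533 = -12100702698/4114765 - 1922273/3032533 = -36703689956534879/12478160649745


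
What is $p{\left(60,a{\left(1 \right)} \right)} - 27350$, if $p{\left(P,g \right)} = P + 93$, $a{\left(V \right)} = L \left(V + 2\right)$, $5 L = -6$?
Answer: $-27197$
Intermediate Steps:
$L = - \frac{6}{5}$ ($L = \frac{1}{5} \left(-6\right) = - \frac{6}{5} \approx -1.2$)
$a{\left(V \right)} = - \frac{12}{5} - \frac{6 V}{5}$ ($a{\left(V \right)} = - \frac{6 \left(V + 2\right)}{5} = - \frac{6 \left(2 + V\right)}{5} = - \frac{12}{5} - \frac{6 V}{5}$)
$p{\left(P,g \right)} = 93 + P$
$p{\left(60,a{\left(1 \right)} \right)} - 27350 = \left(93 + 60\right) - 27350 = 153 - 27350 = -27197$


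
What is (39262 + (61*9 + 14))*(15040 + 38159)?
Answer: 2118650175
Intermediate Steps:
(39262 + (61*9 + 14))*(15040 + 38159) = (39262 + (549 + 14))*53199 = (39262 + 563)*53199 = 39825*53199 = 2118650175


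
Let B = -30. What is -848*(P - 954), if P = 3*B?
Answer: 885312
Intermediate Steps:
P = -90 (P = 3*(-30) = -90)
-848*(P - 954) = -848*(-90 - 954) = -848*(-1044) = 885312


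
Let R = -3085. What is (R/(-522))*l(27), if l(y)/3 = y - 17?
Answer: 15425/87 ≈ 177.30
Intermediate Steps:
l(y) = -51 + 3*y (l(y) = 3*(y - 17) = 3*(-17 + y) = -51 + 3*y)
(R/(-522))*l(27) = (-3085/(-522))*(-51 + 3*27) = (-3085*(-1/522))*(-51 + 81) = (3085/522)*30 = 15425/87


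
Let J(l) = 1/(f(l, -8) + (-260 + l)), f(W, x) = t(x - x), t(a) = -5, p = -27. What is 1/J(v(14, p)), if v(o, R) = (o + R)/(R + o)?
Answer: -264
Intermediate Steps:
f(W, x) = -5
v(o, R) = 1 (v(o, R) = (R + o)/(R + o) = 1)
J(l) = 1/(-265 + l) (J(l) = 1/(-5 + (-260 + l)) = 1/(-265 + l))
1/J(v(14, p)) = 1/(1/(-265 + 1)) = 1/(1/(-264)) = 1/(-1/264) = -264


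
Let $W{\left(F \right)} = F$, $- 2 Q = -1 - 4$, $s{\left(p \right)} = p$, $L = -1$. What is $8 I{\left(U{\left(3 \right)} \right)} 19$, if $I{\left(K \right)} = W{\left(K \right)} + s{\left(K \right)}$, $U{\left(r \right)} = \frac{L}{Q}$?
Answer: $- \frac{608}{5} \approx -121.6$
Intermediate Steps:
$Q = \frac{5}{2}$ ($Q = - \frac{-1 - 4}{2} = \left(- \frac{1}{2}\right) \left(-5\right) = \frac{5}{2} \approx 2.5$)
$U{\left(r \right)} = - \frac{2}{5}$ ($U{\left(r \right)} = - \frac{1}{\frac{5}{2}} = \left(-1\right) \frac{2}{5} = - \frac{2}{5}$)
$I{\left(K \right)} = 2 K$ ($I{\left(K \right)} = K + K = 2 K$)
$8 I{\left(U{\left(3 \right)} \right)} 19 = 8 \cdot 2 \left(- \frac{2}{5}\right) 19 = 8 \left(- \frac{4}{5}\right) 19 = \left(- \frac{32}{5}\right) 19 = - \frac{608}{5}$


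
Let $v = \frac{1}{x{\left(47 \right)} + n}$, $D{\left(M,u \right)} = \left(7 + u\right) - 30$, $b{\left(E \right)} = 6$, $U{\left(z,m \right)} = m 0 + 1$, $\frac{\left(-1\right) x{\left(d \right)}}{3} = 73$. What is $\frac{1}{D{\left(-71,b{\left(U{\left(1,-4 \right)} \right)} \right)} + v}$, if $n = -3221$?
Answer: $- \frac{3440}{58481} \approx -0.058823$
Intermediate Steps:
$x{\left(d \right)} = -219$ ($x{\left(d \right)} = \left(-3\right) 73 = -219$)
$U{\left(z,m \right)} = 1$ ($U{\left(z,m \right)} = 0 + 1 = 1$)
$D{\left(M,u \right)} = -23 + u$
$v = - \frac{1}{3440}$ ($v = \frac{1}{-219 - 3221} = \frac{1}{-3440} = - \frac{1}{3440} \approx -0.0002907$)
$\frac{1}{D{\left(-71,b{\left(U{\left(1,-4 \right)} \right)} \right)} + v} = \frac{1}{\left(-23 + 6\right) - \frac{1}{3440}} = \frac{1}{-17 - \frac{1}{3440}} = \frac{1}{- \frac{58481}{3440}} = - \frac{3440}{58481}$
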